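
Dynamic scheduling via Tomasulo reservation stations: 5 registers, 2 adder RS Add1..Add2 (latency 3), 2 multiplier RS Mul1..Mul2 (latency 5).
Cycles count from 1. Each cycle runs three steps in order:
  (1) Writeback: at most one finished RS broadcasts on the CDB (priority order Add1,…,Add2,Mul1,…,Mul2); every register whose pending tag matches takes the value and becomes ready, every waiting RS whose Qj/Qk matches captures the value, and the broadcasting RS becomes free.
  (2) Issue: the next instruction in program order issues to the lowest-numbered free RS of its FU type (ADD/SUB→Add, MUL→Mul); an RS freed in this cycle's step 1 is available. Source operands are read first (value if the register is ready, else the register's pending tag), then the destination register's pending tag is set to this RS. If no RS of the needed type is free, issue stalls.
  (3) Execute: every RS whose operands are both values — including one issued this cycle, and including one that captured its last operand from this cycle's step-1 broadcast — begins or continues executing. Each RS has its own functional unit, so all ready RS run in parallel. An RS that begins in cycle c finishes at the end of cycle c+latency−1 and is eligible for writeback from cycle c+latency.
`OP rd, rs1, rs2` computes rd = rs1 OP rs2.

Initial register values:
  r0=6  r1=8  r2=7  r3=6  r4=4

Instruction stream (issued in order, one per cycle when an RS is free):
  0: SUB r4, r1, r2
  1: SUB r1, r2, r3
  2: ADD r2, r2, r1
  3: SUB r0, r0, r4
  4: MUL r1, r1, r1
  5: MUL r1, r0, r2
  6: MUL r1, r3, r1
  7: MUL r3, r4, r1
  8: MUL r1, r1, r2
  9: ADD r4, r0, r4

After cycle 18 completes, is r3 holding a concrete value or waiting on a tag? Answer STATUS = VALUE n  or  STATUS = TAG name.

c1: issue SUB r4<-Add1 | r0:6,r1:8,r2:7,r3:6,r4:Add1
c2: issue SUB r1<-Add2 | r0:6,r1:Add2,r2:7,r3:6,r4:Add1
c3: stall | r0:6,r1:Add2,r2:7,r3:6,r4:Add1
c4: CDB Add1=1; issue ADD r2<-Add1 | r0:6,r1:Add2,r2:Add1,r3:6,r4:1
c5: CDB Add2=1; issue SUB r0<-Add2 | r0:Add2,r1:1,r2:Add1,r3:6,r4:1
c6: issue MUL r1<-Mul1 | r0:Add2,r1:Mul1,r2:Add1,r3:6,r4:1
c7: issue MUL r1<-Mul2 | r0:Add2,r1:Mul2,r2:Add1,r3:6,r4:1
c8: CDB Add1=8; stall | r0:Add2,r1:Mul2,r2:8,r3:6,r4:1
c9: CDB Add2=5; stall | r0:5,r1:Mul2,r2:8,r3:6,r4:1
c10: stall | r0:5,r1:Mul2,r2:8,r3:6,r4:1
c11: CDB Mul1=1; issue MUL r1<-Mul1 | r0:5,r1:Mul1,r2:8,r3:6,r4:1
c12: stall | r0:5,r1:Mul1,r2:8,r3:6,r4:1
c13: stall | r0:5,r1:Mul1,r2:8,r3:6,r4:1
c14: CDB Mul2=40; issue MUL r3<-Mul2 | r0:5,r1:Mul1,r2:8,r3:Mul2,r4:1
c15: stall | r0:5,r1:Mul1,r2:8,r3:Mul2,r4:1
c16: stall | r0:5,r1:Mul1,r2:8,r3:Mul2,r4:1
c17: stall | r0:5,r1:Mul1,r2:8,r3:Mul2,r4:1
c18: stall | r0:5,r1:Mul1,r2:8,r3:Mul2,r4:1

STATUS = TAG Mul2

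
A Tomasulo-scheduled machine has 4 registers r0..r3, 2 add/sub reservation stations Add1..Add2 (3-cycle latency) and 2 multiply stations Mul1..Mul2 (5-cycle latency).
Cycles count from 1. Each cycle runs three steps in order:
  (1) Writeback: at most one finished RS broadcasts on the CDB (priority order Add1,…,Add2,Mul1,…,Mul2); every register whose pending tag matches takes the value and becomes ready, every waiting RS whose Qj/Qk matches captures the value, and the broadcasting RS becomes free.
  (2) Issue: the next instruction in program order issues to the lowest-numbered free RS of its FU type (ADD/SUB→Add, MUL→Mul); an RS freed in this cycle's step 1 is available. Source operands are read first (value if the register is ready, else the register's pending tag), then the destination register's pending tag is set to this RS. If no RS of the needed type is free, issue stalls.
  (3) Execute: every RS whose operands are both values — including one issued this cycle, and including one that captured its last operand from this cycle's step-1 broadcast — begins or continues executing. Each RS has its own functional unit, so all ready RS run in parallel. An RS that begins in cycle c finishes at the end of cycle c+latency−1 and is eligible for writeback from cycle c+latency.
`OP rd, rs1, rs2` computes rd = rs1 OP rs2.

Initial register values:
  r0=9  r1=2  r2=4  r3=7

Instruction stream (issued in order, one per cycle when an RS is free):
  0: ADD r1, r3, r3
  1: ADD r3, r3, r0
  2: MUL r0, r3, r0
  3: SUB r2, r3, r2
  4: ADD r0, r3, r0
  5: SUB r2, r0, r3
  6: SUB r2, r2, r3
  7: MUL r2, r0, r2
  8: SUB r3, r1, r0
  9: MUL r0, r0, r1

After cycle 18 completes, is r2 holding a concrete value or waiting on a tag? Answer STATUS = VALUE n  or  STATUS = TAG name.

cycle 1: issue ADD r1<-Add1 // r0:9,r1:Add1,r2:4,r3:7
cycle 2: issue ADD r3<-Add2 // r0:9,r1:Add1,r2:4,r3:Add2
cycle 3: issue MUL r0<-Mul1 // r0:Mul1,r1:Add1,r2:4,r3:Add2
cycle 4: CDB Add1=14; issue SUB r2<-Add1 // r0:Mul1,r1:14,r2:Add1,r3:Add2
cycle 5: CDB Add2=16; issue ADD r0<-Add2 // r0:Add2,r1:14,r2:Add1,r3:16
cycle 6: stall // r0:Add2,r1:14,r2:Add1,r3:16
cycle 7: stall // r0:Add2,r1:14,r2:Add1,r3:16
cycle 8: CDB Add1=12; issue SUB r2<-Add1 // r0:Add2,r1:14,r2:Add1,r3:16
cycle 9: stall // r0:Add2,r1:14,r2:Add1,r3:16
cycle 10: CDB Mul1=144; stall // r0:Add2,r1:14,r2:Add1,r3:16
cycle 11: stall // r0:Add2,r1:14,r2:Add1,r3:16
cycle 12: stall // r0:Add2,r1:14,r2:Add1,r3:16
cycle 13: CDB Add2=160; issue SUB r2<-Add2 // r0:160,r1:14,r2:Add2,r3:16
cycle 14: issue MUL r2<-Mul1 // r0:160,r1:14,r2:Mul1,r3:16
cycle 15: stall // r0:160,r1:14,r2:Mul1,r3:16
cycle 16: CDB Add1=144; issue SUB r3<-Add1 // r0:160,r1:14,r2:Mul1,r3:Add1
cycle 17: issue MUL r0<-Mul2 // r0:Mul2,r1:14,r2:Mul1,r3:Add1
cycle 18: - // r0:Mul2,r1:14,r2:Mul1,r3:Add1

STATUS = TAG Mul1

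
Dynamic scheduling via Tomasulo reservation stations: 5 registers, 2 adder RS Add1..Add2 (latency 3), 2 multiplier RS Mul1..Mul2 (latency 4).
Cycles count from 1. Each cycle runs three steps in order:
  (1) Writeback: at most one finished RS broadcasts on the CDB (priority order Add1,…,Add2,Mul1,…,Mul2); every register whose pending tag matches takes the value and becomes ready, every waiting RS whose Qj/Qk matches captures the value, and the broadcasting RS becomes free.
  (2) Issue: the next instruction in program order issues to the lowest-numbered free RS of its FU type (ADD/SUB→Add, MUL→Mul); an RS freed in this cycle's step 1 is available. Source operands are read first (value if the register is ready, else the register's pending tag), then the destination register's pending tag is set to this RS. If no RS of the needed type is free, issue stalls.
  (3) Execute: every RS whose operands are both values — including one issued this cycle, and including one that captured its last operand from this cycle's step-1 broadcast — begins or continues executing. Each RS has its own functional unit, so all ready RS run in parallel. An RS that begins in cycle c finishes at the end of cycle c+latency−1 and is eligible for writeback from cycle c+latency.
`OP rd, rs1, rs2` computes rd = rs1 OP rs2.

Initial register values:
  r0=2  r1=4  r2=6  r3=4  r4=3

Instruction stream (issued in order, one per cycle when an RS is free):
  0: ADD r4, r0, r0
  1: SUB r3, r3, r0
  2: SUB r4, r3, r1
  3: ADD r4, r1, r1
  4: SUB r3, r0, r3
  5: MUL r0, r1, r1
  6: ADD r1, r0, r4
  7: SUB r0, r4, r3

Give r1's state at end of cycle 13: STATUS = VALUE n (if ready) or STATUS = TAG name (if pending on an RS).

STATUS = TAG Add2

cycle 1: issue ADD r4<-Add1 // r0:2,r1:4,r2:6,r3:4,r4:Add1
cycle 2: issue SUB r3<-Add2 // r0:2,r1:4,r2:6,r3:Add2,r4:Add1
cycle 3: stall // r0:2,r1:4,r2:6,r3:Add2,r4:Add1
cycle 4: CDB Add1=4; issue SUB r4<-Add1 // r0:2,r1:4,r2:6,r3:Add2,r4:Add1
cycle 5: CDB Add2=2; issue ADD r4<-Add2 // r0:2,r1:4,r2:6,r3:2,r4:Add2
cycle 6: stall // r0:2,r1:4,r2:6,r3:2,r4:Add2
cycle 7: stall // r0:2,r1:4,r2:6,r3:2,r4:Add2
cycle 8: CDB Add1=-2; issue SUB r3<-Add1 // r0:2,r1:4,r2:6,r3:Add1,r4:Add2
cycle 9: CDB Add2=8; issue MUL r0<-Mul1 // r0:Mul1,r1:4,r2:6,r3:Add1,r4:8
cycle 10: issue ADD r1<-Add2 // r0:Mul1,r1:Add2,r2:6,r3:Add1,r4:8
cycle 11: CDB Add1=0; issue SUB r0<-Add1 // r0:Add1,r1:Add2,r2:6,r3:0,r4:8
cycle 12: - // r0:Add1,r1:Add2,r2:6,r3:0,r4:8
cycle 13: CDB Mul1=16 // r0:Add1,r1:Add2,r2:6,r3:0,r4:8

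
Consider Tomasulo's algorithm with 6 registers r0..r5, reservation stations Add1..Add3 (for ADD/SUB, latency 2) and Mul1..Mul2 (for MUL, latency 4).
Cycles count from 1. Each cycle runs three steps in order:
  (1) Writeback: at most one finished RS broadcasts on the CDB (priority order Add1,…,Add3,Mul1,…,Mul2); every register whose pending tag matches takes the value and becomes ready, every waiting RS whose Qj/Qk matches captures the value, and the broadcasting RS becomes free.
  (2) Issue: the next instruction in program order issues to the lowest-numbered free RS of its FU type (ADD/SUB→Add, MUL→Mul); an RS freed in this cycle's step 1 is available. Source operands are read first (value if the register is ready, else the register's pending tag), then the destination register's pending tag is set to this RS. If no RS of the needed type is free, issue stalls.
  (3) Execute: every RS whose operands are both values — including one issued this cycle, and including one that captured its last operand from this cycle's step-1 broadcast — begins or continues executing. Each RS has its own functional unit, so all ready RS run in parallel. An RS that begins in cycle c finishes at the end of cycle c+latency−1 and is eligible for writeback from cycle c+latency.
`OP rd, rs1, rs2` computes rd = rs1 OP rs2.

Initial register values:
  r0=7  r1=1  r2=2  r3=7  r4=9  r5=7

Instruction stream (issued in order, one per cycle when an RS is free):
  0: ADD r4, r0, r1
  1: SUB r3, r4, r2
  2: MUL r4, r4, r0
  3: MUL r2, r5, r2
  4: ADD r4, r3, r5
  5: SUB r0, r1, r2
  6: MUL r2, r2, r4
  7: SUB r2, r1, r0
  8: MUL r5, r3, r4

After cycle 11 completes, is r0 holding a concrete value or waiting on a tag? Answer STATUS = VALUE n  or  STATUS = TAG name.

c1: issue ADD r4<-Add1 | r0:7,r1:1,r2:2,r3:7,r4:Add1,r5:7
c2: issue SUB r3<-Add2 | r0:7,r1:1,r2:2,r3:Add2,r4:Add1,r5:7
c3: CDB Add1=8; issue MUL r4<-Mul1 | r0:7,r1:1,r2:2,r3:Add2,r4:Mul1,r5:7
c4: issue MUL r2<-Mul2 | r0:7,r1:1,r2:Mul2,r3:Add2,r4:Mul1,r5:7
c5: CDB Add2=6; issue ADD r4<-Add1 | r0:7,r1:1,r2:Mul2,r3:6,r4:Add1,r5:7
c6: issue SUB r0<-Add2 | r0:Add2,r1:1,r2:Mul2,r3:6,r4:Add1,r5:7
c7: CDB Add1=13; stall | r0:Add2,r1:1,r2:Mul2,r3:6,r4:13,r5:7
c8: CDB Mul1=56; issue MUL r2<-Mul1 | r0:Add2,r1:1,r2:Mul1,r3:6,r4:13,r5:7
c9: CDB Mul2=14; issue SUB r2<-Add1 | r0:Add2,r1:1,r2:Add1,r3:6,r4:13,r5:7
c10: issue MUL r5<-Mul2 | r0:Add2,r1:1,r2:Add1,r3:6,r4:13,r5:Mul2
c11: CDB Add2=-13 | r0:-13,r1:1,r2:Add1,r3:6,r4:13,r5:Mul2

STATUS = VALUE -13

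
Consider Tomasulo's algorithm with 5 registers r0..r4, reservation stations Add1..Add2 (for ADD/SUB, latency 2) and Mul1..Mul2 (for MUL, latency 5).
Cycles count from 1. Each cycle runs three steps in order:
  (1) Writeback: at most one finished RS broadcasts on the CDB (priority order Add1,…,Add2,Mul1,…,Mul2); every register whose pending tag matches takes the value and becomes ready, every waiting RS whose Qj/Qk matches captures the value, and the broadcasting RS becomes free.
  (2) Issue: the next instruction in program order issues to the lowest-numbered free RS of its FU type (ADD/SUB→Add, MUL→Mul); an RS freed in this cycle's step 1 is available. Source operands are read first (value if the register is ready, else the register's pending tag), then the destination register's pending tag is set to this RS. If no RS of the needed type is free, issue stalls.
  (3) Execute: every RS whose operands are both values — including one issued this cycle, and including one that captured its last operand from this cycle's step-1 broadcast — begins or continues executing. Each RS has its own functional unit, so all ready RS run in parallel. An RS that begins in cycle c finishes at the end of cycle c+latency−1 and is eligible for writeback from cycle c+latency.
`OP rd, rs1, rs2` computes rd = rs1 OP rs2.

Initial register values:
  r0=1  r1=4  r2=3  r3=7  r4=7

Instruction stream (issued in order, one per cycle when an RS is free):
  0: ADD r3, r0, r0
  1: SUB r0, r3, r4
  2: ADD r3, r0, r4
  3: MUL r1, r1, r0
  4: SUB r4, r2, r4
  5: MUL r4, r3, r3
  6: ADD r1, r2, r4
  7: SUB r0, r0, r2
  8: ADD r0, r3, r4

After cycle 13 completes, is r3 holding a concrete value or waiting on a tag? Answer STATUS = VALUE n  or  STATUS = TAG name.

STATUS = VALUE 2

cycle 1: issue ADD r3<-Add1 // r0:1,r1:4,r2:3,r3:Add1,r4:7
cycle 2: issue SUB r0<-Add2 // r0:Add2,r1:4,r2:3,r3:Add1,r4:7
cycle 3: CDB Add1=2; issue ADD r3<-Add1 // r0:Add2,r1:4,r2:3,r3:Add1,r4:7
cycle 4: issue MUL r1<-Mul1 // r0:Add2,r1:Mul1,r2:3,r3:Add1,r4:7
cycle 5: CDB Add2=-5; issue SUB r4<-Add2 // r0:-5,r1:Mul1,r2:3,r3:Add1,r4:Add2
cycle 6: issue MUL r4<-Mul2 // r0:-5,r1:Mul1,r2:3,r3:Add1,r4:Mul2
cycle 7: CDB Add1=2; issue ADD r1<-Add1 // r0:-5,r1:Add1,r2:3,r3:2,r4:Mul2
cycle 8: CDB Add2=-4; issue SUB r0<-Add2 // r0:Add2,r1:Add1,r2:3,r3:2,r4:Mul2
cycle 9: stall // r0:Add2,r1:Add1,r2:3,r3:2,r4:Mul2
cycle 10: CDB Add2=-8; issue ADD r0<-Add2 // r0:Add2,r1:Add1,r2:3,r3:2,r4:Mul2
cycle 11: CDB Mul1=-20 // r0:Add2,r1:Add1,r2:3,r3:2,r4:Mul2
cycle 12: CDB Mul2=4 // r0:Add2,r1:Add1,r2:3,r3:2,r4:4
cycle 13: - // r0:Add2,r1:Add1,r2:3,r3:2,r4:4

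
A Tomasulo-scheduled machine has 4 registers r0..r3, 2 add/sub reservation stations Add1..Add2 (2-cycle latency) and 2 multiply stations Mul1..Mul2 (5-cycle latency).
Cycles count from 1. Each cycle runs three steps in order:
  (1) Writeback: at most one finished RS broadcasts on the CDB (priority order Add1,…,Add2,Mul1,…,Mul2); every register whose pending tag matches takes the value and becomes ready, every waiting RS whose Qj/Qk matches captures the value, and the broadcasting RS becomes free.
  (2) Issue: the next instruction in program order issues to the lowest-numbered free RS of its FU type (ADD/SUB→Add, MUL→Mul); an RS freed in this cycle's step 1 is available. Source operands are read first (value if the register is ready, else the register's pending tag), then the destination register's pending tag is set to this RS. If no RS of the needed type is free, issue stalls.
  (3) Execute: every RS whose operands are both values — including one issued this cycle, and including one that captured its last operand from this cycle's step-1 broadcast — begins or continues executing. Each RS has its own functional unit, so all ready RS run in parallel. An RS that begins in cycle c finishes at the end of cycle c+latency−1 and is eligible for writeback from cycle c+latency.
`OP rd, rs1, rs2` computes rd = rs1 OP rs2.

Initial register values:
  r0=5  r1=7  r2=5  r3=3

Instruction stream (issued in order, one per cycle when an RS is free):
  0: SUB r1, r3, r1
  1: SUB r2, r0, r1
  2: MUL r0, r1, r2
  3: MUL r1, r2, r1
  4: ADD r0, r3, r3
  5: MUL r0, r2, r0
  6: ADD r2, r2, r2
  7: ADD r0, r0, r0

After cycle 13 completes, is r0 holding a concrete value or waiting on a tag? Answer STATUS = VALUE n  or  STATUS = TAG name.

STATUS = TAG Add2

cycle 1: issue SUB r1<-Add1 // r0:5,r1:Add1,r2:5,r3:3
cycle 2: issue SUB r2<-Add2 // r0:5,r1:Add1,r2:Add2,r3:3
cycle 3: CDB Add1=-4; issue MUL r0<-Mul1 // r0:Mul1,r1:-4,r2:Add2,r3:3
cycle 4: issue MUL r1<-Mul2 // r0:Mul1,r1:Mul2,r2:Add2,r3:3
cycle 5: CDB Add2=9; issue ADD r0<-Add1 // r0:Add1,r1:Mul2,r2:9,r3:3
cycle 6: stall // r0:Add1,r1:Mul2,r2:9,r3:3
cycle 7: CDB Add1=6; stall // r0:6,r1:Mul2,r2:9,r3:3
cycle 8: stall // r0:6,r1:Mul2,r2:9,r3:3
cycle 9: stall // r0:6,r1:Mul2,r2:9,r3:3
cycle 10: CDB Mul1=-36; issue MUL r0<-Mul1 // r0:Mul1,r1:Mul2,r2:9,r3:3
cycle 11: CDB Mul2=-36; issue ADD r2<-Add1 // r0:Mul1,r1:-36,r2:Add1,r3:3
cycle 12: issue ADD r0<-Add2 // r0:Add2,r1:-36,r2:Add1,r3:3
cycle 13: CDB Add1=18 // r0:Add2,r1:-36,r2:18,r3:3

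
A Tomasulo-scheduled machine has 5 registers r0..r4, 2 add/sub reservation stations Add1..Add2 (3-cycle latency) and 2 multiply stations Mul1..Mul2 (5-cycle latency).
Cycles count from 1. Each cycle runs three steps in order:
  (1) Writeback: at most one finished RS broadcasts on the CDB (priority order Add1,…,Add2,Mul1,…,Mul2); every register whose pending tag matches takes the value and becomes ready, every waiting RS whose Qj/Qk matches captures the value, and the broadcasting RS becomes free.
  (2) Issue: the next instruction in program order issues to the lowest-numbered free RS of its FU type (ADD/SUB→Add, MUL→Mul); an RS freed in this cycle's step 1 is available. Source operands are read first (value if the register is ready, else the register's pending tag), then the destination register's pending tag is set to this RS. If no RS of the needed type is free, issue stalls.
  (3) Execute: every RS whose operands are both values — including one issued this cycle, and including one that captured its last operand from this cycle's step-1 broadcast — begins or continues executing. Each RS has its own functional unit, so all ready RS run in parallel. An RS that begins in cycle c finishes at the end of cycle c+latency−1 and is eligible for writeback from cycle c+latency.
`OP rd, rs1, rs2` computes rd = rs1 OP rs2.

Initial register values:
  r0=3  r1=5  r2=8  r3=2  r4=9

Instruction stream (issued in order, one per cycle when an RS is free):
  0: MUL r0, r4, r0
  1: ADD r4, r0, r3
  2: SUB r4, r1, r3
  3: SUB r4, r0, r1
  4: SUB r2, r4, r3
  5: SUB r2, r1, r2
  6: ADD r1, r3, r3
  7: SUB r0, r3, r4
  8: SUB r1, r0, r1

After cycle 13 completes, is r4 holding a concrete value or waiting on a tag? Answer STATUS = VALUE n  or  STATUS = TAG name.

STATUS = VALUE 22

c1: issue MUL r0<-Mul1 | r0:Mul1,r1:5,r2:8,r3:2,r4:9
c2: issue ADD r4<-Add1 | r0:Mul1,r1:5,r2:8,r3:2,r4:Add1
c3: issue SUB r4<-Add2 | r0:Mul1,r1:5,r2:8,r3:2,r4:Add2
c4: stall | r0:Mul1,r1:5,r2:8,r3:2,r4:Add2
c5: stall | r0:Mul1,r1:5,r2:8,r3:2,r4:Add2
c6: CDB Add2=3; issue SUB r4<-Add2 | r0:Mul1,r1:5,r2:8,r3:2,r4:Add2
c7: CDB Mul1=27; stall | r0:27,r1:5,r2:8,r3:2,r4:Add2
c8: stall | r0:27,r1:5,r2:8,r3:2,r4:Add2
c9: stall | r0:27,r1:5,r2:8,r3:2,r4:Add2
c10: CDB Add1=29; issue SUB r2<-Add1 | r0:27,r1:5,r2:Add1,r3:2,r4:Add2
c11: CDB Add2=22; issue SUB r2<-Add2 | r0:27,r1:5,r2:Add2,r3:2,r4:22
c12: stall | r0:27,r1:5,r2:Add2,r3:2,r4:22
c13: stall | r0:27,r1:5,r2:Add2,r3:2,r4:22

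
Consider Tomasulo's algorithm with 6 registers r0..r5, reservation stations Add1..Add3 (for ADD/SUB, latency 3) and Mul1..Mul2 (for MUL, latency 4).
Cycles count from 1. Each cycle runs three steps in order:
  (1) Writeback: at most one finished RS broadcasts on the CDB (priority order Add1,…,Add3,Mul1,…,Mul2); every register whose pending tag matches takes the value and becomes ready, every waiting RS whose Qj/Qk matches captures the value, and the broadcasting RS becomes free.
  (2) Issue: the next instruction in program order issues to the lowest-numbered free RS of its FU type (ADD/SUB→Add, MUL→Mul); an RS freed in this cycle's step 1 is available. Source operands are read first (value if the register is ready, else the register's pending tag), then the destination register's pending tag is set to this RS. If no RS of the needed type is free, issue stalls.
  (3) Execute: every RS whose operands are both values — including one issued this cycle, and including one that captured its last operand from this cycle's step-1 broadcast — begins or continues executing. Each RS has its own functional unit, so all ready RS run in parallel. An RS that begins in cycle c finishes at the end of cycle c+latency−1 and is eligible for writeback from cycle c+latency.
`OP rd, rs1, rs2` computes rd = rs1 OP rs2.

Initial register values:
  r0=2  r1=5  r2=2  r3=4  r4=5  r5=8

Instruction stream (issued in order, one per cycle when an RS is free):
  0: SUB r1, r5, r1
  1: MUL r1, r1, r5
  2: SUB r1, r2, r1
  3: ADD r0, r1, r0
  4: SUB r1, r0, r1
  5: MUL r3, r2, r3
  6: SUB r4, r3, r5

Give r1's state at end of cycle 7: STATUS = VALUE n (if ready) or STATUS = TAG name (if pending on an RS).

  c1: issue SUB r1<-Add1  regs: r0:2,r1:Add1,r2:2,r3:4,r4:5,r5:8
  c2: issue MUL r1<-Mul1  regs: r0:2,r1:Mul1,r2:2,r3:4,r4:5,r5:8
  c3: issue SUB r1<-Add2  regs: r0:2,r1:Add2,r2:2,r3:4,r4:5,r5:8
  c4: CDB Add1=3; issue ADD r0<-Add1  regs: r0:Add1,r1:Add2,r2:2,r3:4,r4:5,r5:8
  c5: issue SUB r1<-Add3  regs: r0:Add1,r1:Add3,r2:2,r3:4,r4:5,r5:8
  c6: issue MUL r3<-Mul2  regs: r0:Add1,r1:Add3,r2:2,r3:Mul2,r4:5,r5:8
  c7: stall  regs: r0:Add1,r1:Add3,r2:2,r3:Mul2,r4:5,r5:8

STATUS = TAG Add3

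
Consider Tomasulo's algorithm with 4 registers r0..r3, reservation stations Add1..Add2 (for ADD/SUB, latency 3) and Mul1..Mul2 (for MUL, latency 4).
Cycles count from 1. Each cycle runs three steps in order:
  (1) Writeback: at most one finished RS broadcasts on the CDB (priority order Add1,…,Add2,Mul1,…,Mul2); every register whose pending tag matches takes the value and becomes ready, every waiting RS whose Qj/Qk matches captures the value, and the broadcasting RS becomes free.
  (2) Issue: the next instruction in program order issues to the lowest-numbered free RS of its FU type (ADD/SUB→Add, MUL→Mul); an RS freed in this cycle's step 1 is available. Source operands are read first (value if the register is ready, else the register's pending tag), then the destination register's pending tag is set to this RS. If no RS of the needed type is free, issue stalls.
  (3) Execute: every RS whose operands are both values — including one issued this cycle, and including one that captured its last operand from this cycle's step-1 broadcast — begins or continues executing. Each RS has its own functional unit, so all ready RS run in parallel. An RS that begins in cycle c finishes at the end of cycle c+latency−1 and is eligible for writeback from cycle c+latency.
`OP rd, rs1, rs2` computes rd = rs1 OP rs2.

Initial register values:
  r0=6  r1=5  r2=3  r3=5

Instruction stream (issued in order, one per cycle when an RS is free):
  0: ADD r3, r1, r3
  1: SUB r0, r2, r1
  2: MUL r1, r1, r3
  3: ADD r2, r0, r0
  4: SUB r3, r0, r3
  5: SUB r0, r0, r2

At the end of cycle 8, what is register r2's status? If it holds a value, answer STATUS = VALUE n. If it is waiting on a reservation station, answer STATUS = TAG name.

STATUS = VALUE -4

  c1: issue ADD r3<-Add1  regs: r0:6,r1:5,r2:3,r3:Add1
  c2: issue SUB r0<-Add2  regs: r0:Add2,r1:5,r2:3,r3:Add1
  c3: issue MUL r1<-Mul1  regs: r0:Add2,r1:Mul1,r2:3,r3:Add1
  c4: CDB Add1=10; issue ADD r2<-Add1  regs: r0:Add2,r1:Mul1,r2:Add1,r3:10
  c5: CDB Add2=-2; issue SUB r3<-Add2  regs: r0:-2,r1:Mul1,r2:Add1,r3:Add2
  c6: stall  regs: r0:-2,r1:Mul1,r2:Add1,r3:Add2
  c7: stall  regs: r0:-2,r1:Mul1,r2:Add1,r3:Add2
  c8: CDB Add1=-4; issue SUB r0<-Add1  regs: r0:Add1,r1:Mul1,r2:-4,r3:Add2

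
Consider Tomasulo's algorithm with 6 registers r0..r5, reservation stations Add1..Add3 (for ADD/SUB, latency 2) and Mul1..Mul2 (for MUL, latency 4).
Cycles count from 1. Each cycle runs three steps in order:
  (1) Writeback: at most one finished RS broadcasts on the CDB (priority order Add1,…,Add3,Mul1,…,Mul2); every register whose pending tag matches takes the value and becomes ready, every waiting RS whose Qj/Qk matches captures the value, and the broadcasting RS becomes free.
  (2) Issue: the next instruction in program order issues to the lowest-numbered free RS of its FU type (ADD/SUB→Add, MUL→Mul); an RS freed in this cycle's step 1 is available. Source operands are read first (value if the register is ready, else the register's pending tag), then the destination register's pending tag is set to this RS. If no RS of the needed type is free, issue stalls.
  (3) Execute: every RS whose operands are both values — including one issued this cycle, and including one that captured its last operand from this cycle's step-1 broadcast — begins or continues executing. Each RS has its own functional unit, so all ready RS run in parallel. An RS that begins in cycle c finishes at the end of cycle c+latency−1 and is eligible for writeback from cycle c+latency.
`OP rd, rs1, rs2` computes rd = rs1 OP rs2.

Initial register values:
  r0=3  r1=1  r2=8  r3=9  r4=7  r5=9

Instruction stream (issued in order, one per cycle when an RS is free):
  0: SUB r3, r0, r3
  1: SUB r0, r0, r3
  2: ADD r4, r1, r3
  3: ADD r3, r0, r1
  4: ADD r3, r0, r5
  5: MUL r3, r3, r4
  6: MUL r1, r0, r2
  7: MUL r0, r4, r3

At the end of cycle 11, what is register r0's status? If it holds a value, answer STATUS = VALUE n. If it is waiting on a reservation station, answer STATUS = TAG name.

c1: issue SUB r3<-Add1 | r0:3,r1:1,r2:8,r3:Add1,r4:7,r5:9
c2: issue SUB r0<-Add2 | r0:Add2,r1:1,r2:8,r3:Add1,r4:7,r5:9
c3: CDB Add1=-6; issue ADD r4<-Add1 | r0:Add2,r1:1,r2:8,r3:-6,r4:Add1,r5:9
c4: issue ADD r3<-Add3 | r0:Add2,r1:1,r2:8,r3:Add3,r4:Add1,r5:9
c5: CDB Add1=-5; issue ADD r3<-Add1 | r0:Add2,r1:1,r2:8,r3:Add1,r4:-5,r5:9
c6: CDB Add2=9; issue MUL r3<-Mul1 | r0:9,r1:1,r2:8,r3:Mul1,r4:-5,r5:9
c7: issue MUL r1<-Mul2 | r0:9,r1:Mul2,r2:8,r3:Mul1,r4:-5,r5:9
c8: CDB Add1=18; stall | r0:9,r1:Mul2,r2:8,r3:Mul1,r4:-5,r5:9
c9: CDB Add3=10; stall | r0:9,r1:Mul2,r2:8,r3:Mul1,r4:-5,r5:9
c10: stall | r0:9,r1:Mul2,r2:8,r3:Mul1,r4:-5,r5:9
c11: CDB Mul2=72; issue MUL r0<-Mul2 | r0:Mul2,r1:72,r2:8,r3:Mul1,r4:-5,r5:9

STATUS = TAG Mul2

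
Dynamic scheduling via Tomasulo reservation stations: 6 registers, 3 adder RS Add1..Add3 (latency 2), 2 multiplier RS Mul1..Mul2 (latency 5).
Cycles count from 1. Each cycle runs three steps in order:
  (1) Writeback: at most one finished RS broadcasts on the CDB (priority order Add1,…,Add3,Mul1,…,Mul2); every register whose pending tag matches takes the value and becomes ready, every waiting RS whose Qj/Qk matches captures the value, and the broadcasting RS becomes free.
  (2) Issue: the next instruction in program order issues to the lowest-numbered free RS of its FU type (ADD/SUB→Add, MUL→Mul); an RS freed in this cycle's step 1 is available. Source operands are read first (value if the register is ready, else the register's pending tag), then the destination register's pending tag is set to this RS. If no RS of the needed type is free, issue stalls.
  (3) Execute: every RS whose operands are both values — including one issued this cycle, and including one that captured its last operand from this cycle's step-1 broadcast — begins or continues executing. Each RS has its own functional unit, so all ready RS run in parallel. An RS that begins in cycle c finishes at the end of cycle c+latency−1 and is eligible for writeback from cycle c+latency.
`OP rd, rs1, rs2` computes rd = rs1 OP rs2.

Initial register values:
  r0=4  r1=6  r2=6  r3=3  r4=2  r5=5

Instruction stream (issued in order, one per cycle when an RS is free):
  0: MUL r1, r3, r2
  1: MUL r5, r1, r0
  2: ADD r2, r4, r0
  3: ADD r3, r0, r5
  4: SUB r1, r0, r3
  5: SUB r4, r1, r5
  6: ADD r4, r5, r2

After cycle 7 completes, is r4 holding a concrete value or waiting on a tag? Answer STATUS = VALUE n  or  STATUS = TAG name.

cycle 1: issue MUL r1<-Mul1 // r0:4,r1:Mul1,r2:6,r3:3,r4:2,r5:5
cycle 2: issue MUL r5<-Mul2 // r0:4,r1:Mul1,r2:6,r3:3,r4:2,r5:Mul2
cycle 3: issue ADD r2<-Add1 // r0:4,r1:Mul1,r2:Add1,r3:3,r4:2,r5:Mul2
cycle 4: issue ADD r3<-Add2 // r0:4,r1:Mul1,r2:Add1,r3:Add2,r4:2,r5:Mul2
cycle 5: CDB Add1=6; issue SUB r1<-Add1 // r0:4,r1:Add1,r2:6,r3:Add2,r4:2,r5:Mul2
cycle 6: CDB Mul1=18; issue SUB r4<-Add3 // r0:4,r1:Add1,r2:6,r3:Add2,r4:Add3,r5:Mul2
cycle 7: stall // r0:4,r1:Add1,r2:6,r3:Add2,r4:Add3,r5:Mul2

STATUS = TAG Add3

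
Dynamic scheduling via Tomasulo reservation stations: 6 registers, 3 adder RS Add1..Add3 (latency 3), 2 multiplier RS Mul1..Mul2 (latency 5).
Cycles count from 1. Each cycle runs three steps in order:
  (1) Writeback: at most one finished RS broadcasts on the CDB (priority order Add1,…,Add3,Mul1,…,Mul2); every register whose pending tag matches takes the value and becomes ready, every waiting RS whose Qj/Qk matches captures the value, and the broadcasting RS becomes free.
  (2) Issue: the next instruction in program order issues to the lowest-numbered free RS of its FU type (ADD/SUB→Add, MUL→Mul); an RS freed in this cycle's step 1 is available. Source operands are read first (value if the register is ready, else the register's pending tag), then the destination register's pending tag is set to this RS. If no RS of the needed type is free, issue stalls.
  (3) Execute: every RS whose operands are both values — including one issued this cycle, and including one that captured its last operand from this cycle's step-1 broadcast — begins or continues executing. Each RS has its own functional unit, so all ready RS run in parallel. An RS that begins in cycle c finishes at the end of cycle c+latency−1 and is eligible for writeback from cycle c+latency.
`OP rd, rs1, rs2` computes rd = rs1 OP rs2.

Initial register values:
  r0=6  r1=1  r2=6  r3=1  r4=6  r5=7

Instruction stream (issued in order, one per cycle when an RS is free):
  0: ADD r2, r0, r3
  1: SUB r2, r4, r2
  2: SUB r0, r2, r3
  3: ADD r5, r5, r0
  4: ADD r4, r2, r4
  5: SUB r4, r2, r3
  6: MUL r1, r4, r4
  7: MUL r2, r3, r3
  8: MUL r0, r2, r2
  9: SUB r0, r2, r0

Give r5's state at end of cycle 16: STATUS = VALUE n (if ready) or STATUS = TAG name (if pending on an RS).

  c1: issue ADD r2<-Add1  regs: r0:6,r1:1,r2:Add1,r3:1,r4:6,r5:7
  c2: issue SUB r2<-Add2  regs: r0:6,r1:1,r2:Add2,r3:1,r4:6,r5:7
  c3: issue SUB r0<-Add3  regs: r0:Add3,r1:1,r2:Add2,r3:1,r4:6,r5:7
  c4: CDB Add1=7; issue ADD r5<-Add1  regs: r0:Add3,r1:1,r2:Add2,r3:1,r4:6,r5:Add1
  c5: stall  regs: r0:Add3,r1:1,r2:Add2,r3:1,r4:6,r5:Add1
  c6: stall  regs: r0:Add3,r1:1,r2:Add2,r3:1,r4:6,r5:Add1
  c7: CDB Add2=-1; issue ADD r4<-Add2  regs: r0:Add3,r1:1,r2:-1,r3:1,r4:Add2,r5:Add1
  c8: stall  regs: r0:Add3,r1:1,r2:-1,r3:1,r4:Add2,r5:Add1
  c9: stall  regs: r0:Add3,r1:1,r2:-1,r3:1,r4:Add2,r5:Add1
  c10: CDB Add2=5; issue SUB r4<-Add2  regs: r0:Add3,r1:1,r2:-1,r3:1,r4:Add2,r5:Add1
  c11: CDB Add3=-2; issue MUL r1<-Mul1  regs: r0:-2,r1:Mul1,r2:-1,r3:1,r4:Add2,r5:Add1
  c12: issue MUL r2<-Mul2  regs: r0:-2,r1:Mul1,r2:Mul2,r3:1,r4:Add2,r5:Add1
  c13: CDB Add2=-2; stall  regs: r0:-2,r1:Mul1,r2:Mul2,r3:1,r4:-2,r5:Add1
  c14: CDB Add1=5; stall  regs: r0:-2,r1:Mul1,r2:Mul2,r3:1,r4:-2,r5:5
  c15: stall  regs: r0:-2,r1:Mul1,r2:Mul2,r3:1,r4:-2,r5:5
  c16: stall  regs: r0:-2,r1:Mul1,r2:Mul2,r3:1,r4:-2,r5:5

STATUS = VALUE 5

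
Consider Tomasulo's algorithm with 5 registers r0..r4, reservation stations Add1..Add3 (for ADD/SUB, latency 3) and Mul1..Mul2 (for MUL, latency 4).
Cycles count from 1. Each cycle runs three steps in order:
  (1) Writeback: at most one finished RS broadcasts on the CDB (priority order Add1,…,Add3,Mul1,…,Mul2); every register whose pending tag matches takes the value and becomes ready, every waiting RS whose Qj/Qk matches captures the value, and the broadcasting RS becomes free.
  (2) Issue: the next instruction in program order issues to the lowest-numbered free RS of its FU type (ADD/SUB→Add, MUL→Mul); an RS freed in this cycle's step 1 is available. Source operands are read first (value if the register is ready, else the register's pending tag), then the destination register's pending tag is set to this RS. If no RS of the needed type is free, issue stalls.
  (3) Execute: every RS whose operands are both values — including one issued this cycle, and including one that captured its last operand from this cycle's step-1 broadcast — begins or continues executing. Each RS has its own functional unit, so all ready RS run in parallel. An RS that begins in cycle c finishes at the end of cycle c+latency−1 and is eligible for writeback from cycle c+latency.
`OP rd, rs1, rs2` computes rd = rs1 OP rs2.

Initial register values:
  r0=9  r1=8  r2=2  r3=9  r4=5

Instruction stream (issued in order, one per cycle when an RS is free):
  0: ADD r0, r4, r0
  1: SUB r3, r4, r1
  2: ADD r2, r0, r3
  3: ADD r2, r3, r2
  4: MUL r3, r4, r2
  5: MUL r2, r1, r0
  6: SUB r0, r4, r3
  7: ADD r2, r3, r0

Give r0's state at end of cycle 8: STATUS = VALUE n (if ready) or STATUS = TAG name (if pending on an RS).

  c1: issue ADD r0<-Add1  regs: r0:Add1,r1:8,r2:2,r3:9,r4:5
  c2: issue SUB r3<-Add2  regs: r0:Add1,r1:8,r2:2,r3:Add2,r4:5
  c3: issue ADD r2<-Add3  regs: r0:Add1,r1:8,r2:Add3,r3:Add2,r4:5
  c4: CDB Add1=14; issue ADD r2<-Add1  regs: r0:14,r1:8,r2:Add1,r3:Add2,r4:5
  c5: CDB Add2=-3; issue MUL r3<-Mul1  regs: r0:14,r1:8,r2:Add1,r3:Mul1,r4:5
  c6: issue MUL r2<-Mul2  regs: r0:14,r1:8,r2:Mul2,r3:Mul1,r4:5
  c7: issue SUB r0<-Add2  regs: r0:Add2,r1:8,r2:Mul2,r3:Mul1,r4:5
  c8: CDB Add3=11; issue ADD r2<-Add3  regs: r0:Add2,r1:8,r2:Add3,r3:Mul1,r4:5

STATUS = TAG Add2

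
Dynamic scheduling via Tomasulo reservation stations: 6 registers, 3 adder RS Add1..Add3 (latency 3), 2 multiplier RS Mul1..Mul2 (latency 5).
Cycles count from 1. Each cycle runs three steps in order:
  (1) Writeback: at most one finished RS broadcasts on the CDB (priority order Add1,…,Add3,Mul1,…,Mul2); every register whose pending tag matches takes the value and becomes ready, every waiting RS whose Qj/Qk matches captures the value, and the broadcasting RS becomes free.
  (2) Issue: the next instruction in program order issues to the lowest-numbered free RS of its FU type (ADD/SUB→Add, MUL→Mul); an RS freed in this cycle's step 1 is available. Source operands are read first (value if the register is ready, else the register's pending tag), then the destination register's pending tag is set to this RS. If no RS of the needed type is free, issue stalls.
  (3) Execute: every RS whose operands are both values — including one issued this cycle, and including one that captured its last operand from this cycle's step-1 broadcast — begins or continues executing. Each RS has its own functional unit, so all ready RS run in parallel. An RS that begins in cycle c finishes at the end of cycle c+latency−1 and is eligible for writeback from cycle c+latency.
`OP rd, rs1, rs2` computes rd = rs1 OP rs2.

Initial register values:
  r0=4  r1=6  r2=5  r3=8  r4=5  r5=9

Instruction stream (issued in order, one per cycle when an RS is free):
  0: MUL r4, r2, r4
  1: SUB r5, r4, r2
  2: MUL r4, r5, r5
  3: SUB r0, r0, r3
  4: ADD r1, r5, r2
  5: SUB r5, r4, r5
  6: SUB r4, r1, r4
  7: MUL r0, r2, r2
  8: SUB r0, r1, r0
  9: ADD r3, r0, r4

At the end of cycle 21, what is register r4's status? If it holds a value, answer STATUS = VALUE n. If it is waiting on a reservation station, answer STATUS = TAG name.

STATUS = VALUE -375

c1: issue MUL r4<-Mul1 | r0:4,r1:6,r2:5,r3:8,r4:Mul1,r5:9
c2: issue SUB r5<-Add1 | r0:4,r1:6,r2:5,r3:8,r4:Mul1,r5:Add1
c3: issue MUL r4<-Mul2 | r0:4,r1:6,r2:5,r3:8,r4:Mul2,r5:Add1
c4: issue SUB r0<-Add2 | r0:Add2,r1:6,r2:5,r3:8,r4:Mul2,r5:Add1
c5: issue ADD r1<-Add3 | r0:Add2,r1:Add3,r2:5,r3:8,r4:Mul2,r5:Add1
c6: CDB Mul1=25; stall | r0:Add2,r1:Add3,r2:5,r3:8,r4:Mul2,r5:Add1
c7: CDB Add2=-4; issue SUB r5<-Add2 | r0:-4,r1:Add3,r2:5,r3:8,r4:Mul2,r5:Add2
c8: stall | r0:-4,r1:Add3,r2:5,r3:8,r4:Mul2,r5:Add2
c9: CDB Add1=20; issue SUB r4<-Add1 | r0:-4,r1:Add3,r2:5,r3:8,r4:Add1,r5:Add2
c10: issue MUL r0<-Mul1 | r0:Mul1,r1:Add3,r2:5,r3:8,r4:Add1,r5:Add2
c11: stall | r0:Mul1,r1:Add3,r2:5,r3:8,r4:Add1,r5:Add2
c12: CDB Add3=25; issue SUB r0<-Add3 | r0:Add3,r1:25,r2:5,r3:8,r4:Add1,r5:Add2
c13: stall | r0:Add3,r1:25,r2:5,r3:8,r4:Add1,r5:Add2
c14: CDB Mul2=400; stall | r0:Add3,r1:25,r2:5,r3:8,r4:Add1,r5:Add2
c15: CDB Mul1=25; stall | r0:Add3,r1:25,r2:5,r3:8,r4:Add1,r5:Add2
c16: stall | r0:Add3,r1:25,r2:5,r3:8,r4:Add1,r5:Add2
c17: CDB Add1=-375; issue ADD r3<-Add1 | r0:Add3,r1:25,r2:5,r3:Add1,r4:-375,r5:Add2
c18: CDB Add2=380 | r0:Add3,r1:25,r2:5,r3:Add1,r4:-375,r5:380
c19: CDB Add3=0 | r0:0,r1:25,r2:5,r3:Add1,r4:-375,r5:380
c20: - | r0:0,r1:25,r2:5,r3:Add1,r4:-375,r5:380
c21: - | r0:0,r1:25,r2:5,r3:Add1,r4:-375,r5:380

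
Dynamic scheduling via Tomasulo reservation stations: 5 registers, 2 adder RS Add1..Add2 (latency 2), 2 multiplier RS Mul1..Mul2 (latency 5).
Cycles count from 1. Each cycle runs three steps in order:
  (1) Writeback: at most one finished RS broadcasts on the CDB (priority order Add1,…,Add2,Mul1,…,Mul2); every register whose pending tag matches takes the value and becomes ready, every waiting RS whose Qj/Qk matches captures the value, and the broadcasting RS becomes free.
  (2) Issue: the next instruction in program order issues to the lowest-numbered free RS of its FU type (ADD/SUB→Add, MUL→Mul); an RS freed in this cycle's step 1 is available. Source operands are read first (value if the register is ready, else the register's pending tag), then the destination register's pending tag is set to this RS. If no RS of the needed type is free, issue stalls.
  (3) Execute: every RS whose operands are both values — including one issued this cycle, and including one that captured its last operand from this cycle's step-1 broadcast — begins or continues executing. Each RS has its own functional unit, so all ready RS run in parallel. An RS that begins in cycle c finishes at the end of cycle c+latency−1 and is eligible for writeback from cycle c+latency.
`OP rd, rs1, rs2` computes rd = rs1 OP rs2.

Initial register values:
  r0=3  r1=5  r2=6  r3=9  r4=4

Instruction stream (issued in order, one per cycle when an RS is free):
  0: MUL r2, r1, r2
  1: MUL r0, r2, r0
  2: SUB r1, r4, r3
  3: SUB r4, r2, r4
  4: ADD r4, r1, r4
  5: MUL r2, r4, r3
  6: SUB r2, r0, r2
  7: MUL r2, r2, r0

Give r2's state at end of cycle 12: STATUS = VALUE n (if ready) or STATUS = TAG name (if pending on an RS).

c1: issue MUL r2<-Mul1 | r0:3,r1:5,r2:Mul1,r3:9,r4:4
c2: issue MUL r0<-Mul2 | r0:Mul2,r1:5,r2:Mul1,r3:9,r4:4
c3: issue SUB r1<-Add1 | r0:Mul2,r1:Add1,r2:Mul1,r3:9,r4:4
c4: issue SUB r4<-Add2 | r0:Mul2,r1:Add1,r2:Mul1,r3:9,r4:Add2
c5: CDB Add1=-5; issue ADD r4<-Add1 | r0:Mul2,r1:-5,r2:Mul1,r3:9,r4:Add1
c6: CDB Mul1=30; issue MUL r2<-Mul1 | r0:Mul2,r1:-5,r2:Mul1,r3:9,r4:Add1
c7: stall | r0:Mul2,r1:-5,r2:Mul1,r3:9,r4:Add1
c8: CDB Add2=26; issue SUB r2<-Add2 | r0:Mul2,r1:-5,r2:Add2,r3:9,r4:Add1
c9: stall | r0:Mul2,r1:-5,r2:Add2,r3:9,r4:Add1
c10: CDB Add1=21; stall | r0:Mul2,r1:-5,r2:Add2,r3:9,r4:21
c11: CDB Mul2=90; issue MUL r2<-Mul2 | r0:90,r1:-5,r2:Mul2,r3:9,r4:21
c12: - | r0:90,r1:-5,r2:Mul2,r3:9,r4:21

STATUS = TAG Mul2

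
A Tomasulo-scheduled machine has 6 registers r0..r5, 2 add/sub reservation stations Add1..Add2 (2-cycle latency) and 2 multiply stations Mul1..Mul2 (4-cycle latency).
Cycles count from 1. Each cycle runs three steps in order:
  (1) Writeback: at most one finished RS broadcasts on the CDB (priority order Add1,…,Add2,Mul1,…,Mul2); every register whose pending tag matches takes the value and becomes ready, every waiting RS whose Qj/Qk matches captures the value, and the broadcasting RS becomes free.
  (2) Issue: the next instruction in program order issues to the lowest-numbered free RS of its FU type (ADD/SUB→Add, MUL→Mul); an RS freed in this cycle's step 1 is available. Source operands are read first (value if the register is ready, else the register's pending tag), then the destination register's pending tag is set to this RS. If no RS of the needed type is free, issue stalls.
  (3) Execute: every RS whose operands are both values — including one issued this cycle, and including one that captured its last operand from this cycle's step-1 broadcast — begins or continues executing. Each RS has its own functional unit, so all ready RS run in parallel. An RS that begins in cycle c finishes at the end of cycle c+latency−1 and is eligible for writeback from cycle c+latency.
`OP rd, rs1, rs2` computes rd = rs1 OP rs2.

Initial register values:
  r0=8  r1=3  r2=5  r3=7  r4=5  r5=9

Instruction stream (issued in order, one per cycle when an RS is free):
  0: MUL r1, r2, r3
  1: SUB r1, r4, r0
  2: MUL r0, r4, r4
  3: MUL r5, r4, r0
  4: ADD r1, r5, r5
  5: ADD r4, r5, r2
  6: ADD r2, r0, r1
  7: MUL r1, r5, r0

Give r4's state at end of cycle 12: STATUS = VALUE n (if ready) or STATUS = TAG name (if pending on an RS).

c1: issue MUL r1<-Mul1 | r0:8,r1:Mul1,r2:5,r3:7,r4:5,r5:9
c2: issue SUB r1<-Add1 | r0:8,r1:Add1,r2:5,r3:7,r4:5,r5:9
c3: issue MUL r0<-Mul2 | r0:Mul2,r1:Add1,r2:5,r3:7,r4:5,r5:9
c4: CDB Add1=-3; stall | r0:Mul2,r1:-3,r2:5,r3:7,r4:5,r5:9
c5: CDB Mul1=35; issue MUL r5<-Mul1 | r0:Mul2,r1:-3,r2:5,r3:7,r4:5,r5:Mul1
c6: issue ADD r1<-Add1 | r0:Mul2,r1:Add1,r2:5,r3:7,r4:5,r5:Mul1
c7: CDB Mul2=25; issue ADD r4<-Add2 | r0:25,r1:Add1,r2:5,r3:7,r4:Add2,r5:Mul1
c8: stall | r0:25,r1:Add1,r2:5,r3:7,r4:Add2,r5:Mul1
c9: stall | r0:25,r1:Add1,r2:5,r3:7,r4:Add2,r5:Mul1
c10: stall | r0:25,r1:Add1,r2:5,r3:7,r4:Add2,r5:Mul1
c11: CDB Mul1=125; stall | r0:25,r1:Add1,r2:5,r3:7,r4:Add2,r5:125
c12: stall | r0:25,r1:Add1,r2:5,r3:7,r4:Add2,r5:125

STATUS = TAG Add2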